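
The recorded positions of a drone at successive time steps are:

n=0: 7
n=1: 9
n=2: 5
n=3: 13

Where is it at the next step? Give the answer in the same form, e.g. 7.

Consecutive displacements +2, -4, +8 scale by a factor of -2 each step.
step 4: 13 − 16 → -3

-3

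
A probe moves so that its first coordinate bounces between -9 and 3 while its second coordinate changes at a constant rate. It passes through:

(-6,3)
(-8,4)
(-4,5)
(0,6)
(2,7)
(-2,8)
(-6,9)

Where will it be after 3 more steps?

(0,12)

The first coordinate travels 4 per step and bounces off the walls at -9 and 3.
  step 7: -6 → -8
  step 8: -8 → -4
  step 9: -4 → 0
The second coordinate changes by +1 each step: at step 9 it is 12.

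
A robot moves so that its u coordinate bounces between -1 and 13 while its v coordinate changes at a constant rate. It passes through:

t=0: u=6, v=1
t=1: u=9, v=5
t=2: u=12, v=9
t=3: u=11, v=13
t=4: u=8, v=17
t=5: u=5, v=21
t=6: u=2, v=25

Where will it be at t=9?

u=5, v=37

The u coordinate travels 3 per step and bounces off the walls at -1 and 13.
  step 7: 2 → -1
  step 8: -1 → 2
  step 9: 2 → 5
The v coordinate changes by +4 each step: at step 9 it is 37.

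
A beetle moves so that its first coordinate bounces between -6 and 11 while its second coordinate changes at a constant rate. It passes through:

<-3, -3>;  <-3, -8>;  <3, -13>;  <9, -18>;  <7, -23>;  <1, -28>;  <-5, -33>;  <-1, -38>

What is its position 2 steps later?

<11, -48>

The first coordinate reflects between -6 and 11, moving 6 per step.
  step 8: -1 → 5
  step 9: 5 → 11
The second coordinate changes by -5 each step: at step 9 it is -48.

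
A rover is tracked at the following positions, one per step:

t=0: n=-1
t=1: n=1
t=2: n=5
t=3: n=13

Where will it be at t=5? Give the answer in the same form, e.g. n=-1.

n=61

The jumps are +2, +4, +8 — a geometric progression with ratio 2.
step 4: 13 + 16 → n=29
step 5: 29 + 32 → n=61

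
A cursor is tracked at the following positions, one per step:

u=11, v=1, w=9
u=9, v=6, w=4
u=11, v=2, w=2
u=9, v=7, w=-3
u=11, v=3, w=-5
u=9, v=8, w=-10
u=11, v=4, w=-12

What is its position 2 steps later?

u=11, v=5, w=-19

Step-to-step displacements: (-2, +5, -5), (+2, -4, -2), (-2, +5, -5), (+2, -4, -2), (-2, +5, -5), (+2, -4, -2) — a repeating cycle of length 2.
step 7: apply (-2, +5, -5) → u=9, v=9, w=-17
step 8: apply (+2, -4, -2) → u=11, v=5, w=-19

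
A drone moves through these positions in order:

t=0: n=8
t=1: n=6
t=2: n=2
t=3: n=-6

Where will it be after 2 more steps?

n=-54

Consecutive displacements -2, -4, -8 scale by a factor of 2 each step.
step 4: -6 − 16 → n=-22
step 5: -22 − 32 → n=-54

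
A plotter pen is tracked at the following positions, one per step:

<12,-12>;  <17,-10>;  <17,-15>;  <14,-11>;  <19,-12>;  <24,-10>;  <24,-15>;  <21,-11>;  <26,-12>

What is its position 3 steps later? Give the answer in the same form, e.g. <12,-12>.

Step-to-step displacements: <+5,+2>, <+0,-5>, <-3,+4>, <+5,-1>, <+5,+2>, <+0,-5>, <-3,+4>, <+5,-1> — a repeating cycle of length 4.
step 9: apply <+5,+2> → <31,-10>
step 10: apply <+0,-5> → <31,-15>
step 11: apply <-3,+4> → <28,-11>

<28,-11>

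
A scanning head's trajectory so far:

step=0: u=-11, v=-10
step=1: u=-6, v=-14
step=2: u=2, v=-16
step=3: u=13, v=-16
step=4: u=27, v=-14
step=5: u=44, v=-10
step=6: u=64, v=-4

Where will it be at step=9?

u=142, v=26

First differences are (+5,-4), (+8,-2), (+11,+0), (+14,+2), (+17,+4), (+20,+6); their common second difference is (+3,+2) (constant acceleration).
step 7: u=64, v=-4 + (+23,+8) → u=87, v=4
step 8: u=87, v=4 + (+26,+10) → u=113, v=14
step 9: u=113, v=14 + (+29,+12) → u=142, v=26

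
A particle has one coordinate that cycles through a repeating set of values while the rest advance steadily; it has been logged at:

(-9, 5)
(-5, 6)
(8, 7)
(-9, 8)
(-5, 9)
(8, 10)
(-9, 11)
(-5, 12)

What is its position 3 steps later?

The first coordinate repeats the cycle [-9, -5, 8] with period 3; step 10 mod 3 = 1, giving -5.
The second coordinate changes by +1 each step, so at step 10 it is 5 + 10·(1) = 15.

(-5, 15)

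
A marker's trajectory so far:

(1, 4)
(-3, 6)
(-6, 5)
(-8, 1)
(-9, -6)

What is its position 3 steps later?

(-6, -45)

First differences are (-4, +2), (-3, -1), (-2, -4), (-1, -7); their common second difference is (+1, -3) (constant acceleration).
step 5: (-9, -6) + (+0, -10) → (-9, -16)
step 6: (-9, -16) + (+1, -13) → (-8, -29)
step 7: (-8, -29) + (+2, -16) → (-6, -45)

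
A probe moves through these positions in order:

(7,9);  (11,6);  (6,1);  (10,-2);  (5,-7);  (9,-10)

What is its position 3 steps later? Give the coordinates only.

(3,-23)

Step-to-step displacements: (+4,-3), (-5,-5), (+4,-3), (-5,-5), (+4,-3) — a repeating cycle of length 2.
step 6: apply (-5,-5) → (4,-15)
step 7: apply (+4,-3) → (8,-18)
step 8: apply (-5,-5) → (3,-23)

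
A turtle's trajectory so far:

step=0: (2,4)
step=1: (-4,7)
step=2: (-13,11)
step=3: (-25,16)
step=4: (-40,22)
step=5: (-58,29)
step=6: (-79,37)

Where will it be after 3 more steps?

First differences are (-6,+3), (-9,+4), (-12,+5), (-15,+6), (-18,+7), (-21,+8); their common second difference is (-3,+1) (constant acceleration).
step 7: (-79,37) + (-24,+9) → (-103,46)
step 8: (-103,46) + (-27,+10) → (-130,56)
step 9: (-130,56) + (-30,+11) → (-160,67)

(-160,67)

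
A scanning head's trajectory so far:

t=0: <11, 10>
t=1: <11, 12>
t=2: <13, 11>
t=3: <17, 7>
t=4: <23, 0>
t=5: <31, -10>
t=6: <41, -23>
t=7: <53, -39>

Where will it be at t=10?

<101, -105>

Taking differences between consecutive positions: <+0, +2>, <+2, -1>, <+4, -4>, <+6, -7>, <+8, -10>, <+10, -13>, <+12, -16>. These grow by <+2, -3> each step.
step 8: <53, -39> + <+14, -19> → <67, -58>
step 9: <67, -58> + <+16, -22> → <83, -80>
step 10: <83, -80> + <+18, -25> → <101, -105>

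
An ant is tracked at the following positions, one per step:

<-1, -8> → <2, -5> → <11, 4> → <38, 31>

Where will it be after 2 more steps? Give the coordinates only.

Consecutive displacements <+3, +3>, <+9, +9>, <+27, +27> scale by a factor of 3 each step.
step 4: <38, 31> + <+81, +81> → <119, 112>
step 5: <119, 112> + <+243, +243> → <362, 355>

<362, 355>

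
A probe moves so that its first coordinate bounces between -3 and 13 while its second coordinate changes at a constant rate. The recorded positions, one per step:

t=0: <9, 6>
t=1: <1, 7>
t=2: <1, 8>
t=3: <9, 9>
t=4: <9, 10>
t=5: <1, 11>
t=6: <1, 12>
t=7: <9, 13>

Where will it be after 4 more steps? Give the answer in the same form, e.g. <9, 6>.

The first coordinate reflects between -3 and 13, moving 8 per step.
  step 8: 9 → 9
  step 9: 9 → 1
  step 10: 1 → 1
  step 11: 1 → 9
The second coordinate changes by +1 each step: at step 11 it is 17.

<9, 17>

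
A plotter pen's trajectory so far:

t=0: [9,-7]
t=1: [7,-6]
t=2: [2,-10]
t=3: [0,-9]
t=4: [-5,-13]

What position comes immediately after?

Differencing gives [-2,+1], [-5,-4], [-2,+1], [-5,-4]. This is the pattern [-2,+1], [-5,-4] repeated.
step 5: apply [-2,+1] → [-7,-12]

[-7,-12]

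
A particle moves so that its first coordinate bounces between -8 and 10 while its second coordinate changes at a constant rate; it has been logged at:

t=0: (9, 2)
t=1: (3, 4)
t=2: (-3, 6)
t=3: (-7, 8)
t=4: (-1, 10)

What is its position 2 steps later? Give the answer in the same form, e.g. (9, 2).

(9, 14)

The first coordinate travels 6 per step and bounces off the walls at -8 and 10.
  step 5: -1 → 5
  step 6: 5 → 9
The second coordinate changes by +2 each step: at step 6 it is 14.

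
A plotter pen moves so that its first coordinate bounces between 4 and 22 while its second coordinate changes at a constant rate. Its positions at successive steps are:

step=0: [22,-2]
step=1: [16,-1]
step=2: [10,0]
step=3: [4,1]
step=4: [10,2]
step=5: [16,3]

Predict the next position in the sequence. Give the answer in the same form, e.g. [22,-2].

[22,4]

The first coordinate reflects between 4 and 22, moving 6 per step.
  step 6: 16 → 22
The second coordinate changes by +1 each step: at step 6 it is 4.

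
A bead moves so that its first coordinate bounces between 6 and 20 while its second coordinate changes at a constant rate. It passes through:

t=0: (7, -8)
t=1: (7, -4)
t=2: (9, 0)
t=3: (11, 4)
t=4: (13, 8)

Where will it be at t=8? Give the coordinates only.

(19, 24)

The first coordinate reflects between 6 and 20, moving 2 per step.
  step 5: 13 → 15
  step 6: 15 → 17
  step 7: 17 → 19
  step 8: 19 → 19
The second coordinate changes by +4 each step: at step 8 it is 24.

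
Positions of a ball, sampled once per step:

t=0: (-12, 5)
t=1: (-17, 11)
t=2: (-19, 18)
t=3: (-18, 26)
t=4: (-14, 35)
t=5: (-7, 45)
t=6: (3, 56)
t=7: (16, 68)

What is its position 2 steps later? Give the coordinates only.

Taking differences between consecutive positions: (-5, +6), (-2, +7), (+1, +8), (+4, +9), (+7, +10), (+10, +11), (+13, +12). These grow by (+3, +1) each step.
step 8: (16, 68) + (+16, +13) → (32, 81)
step 9: (32, 81) + (+19, +14) → (51, 95)

(51, 95)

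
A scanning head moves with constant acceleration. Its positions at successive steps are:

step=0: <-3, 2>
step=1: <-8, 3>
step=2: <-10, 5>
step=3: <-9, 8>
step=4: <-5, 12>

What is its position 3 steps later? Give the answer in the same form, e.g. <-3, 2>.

Successive displacements: <-5, +1>, <-2, +2>, <+1, +3>, <+4, +4> — each changes by <+3, +1>.
step 5: <-5, 12> + <+7, +5> → <2, 17>
step 6: <2, 17> + <+10, +6> → <12, 23>
step 7: <12, 23> + <+13, +7> → <25, 30>

<25, 30>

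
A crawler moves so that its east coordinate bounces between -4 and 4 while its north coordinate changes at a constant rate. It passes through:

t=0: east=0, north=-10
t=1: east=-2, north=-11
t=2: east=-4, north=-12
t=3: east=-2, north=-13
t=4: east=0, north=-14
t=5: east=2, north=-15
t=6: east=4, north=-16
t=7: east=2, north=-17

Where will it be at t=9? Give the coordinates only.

east=-2, north=-19

The east coordinate travels 2 per step and bounces off the walls at -4 and 4.
  step 8: 2 → 0
  step 9: 0 → -2
The north coordinate changes by -1 each step: at step 9 it is -19.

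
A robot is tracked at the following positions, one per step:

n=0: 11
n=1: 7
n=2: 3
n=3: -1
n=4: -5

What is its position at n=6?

-13

The position changes by -4 every step.
step 5: -5 − 4 → -9
step 6: -9 − 4 → -13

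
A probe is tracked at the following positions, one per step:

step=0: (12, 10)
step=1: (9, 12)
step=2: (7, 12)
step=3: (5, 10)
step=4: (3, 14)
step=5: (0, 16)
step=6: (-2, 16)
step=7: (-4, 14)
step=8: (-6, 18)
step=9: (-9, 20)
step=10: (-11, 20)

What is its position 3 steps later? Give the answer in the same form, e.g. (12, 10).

(-18, 24)

Differencing gives (-3, +2), (-2, +0), (-2, -2), (-2, +4), (-3, +2), (-2, +0), (-2, -2), (-2, +4), (-3, +2), (-2, +0). This is the pattern (-3, +2), (-2, +0), (-2, -2), (-2, +4) repeated.
step 11: apply (-2, -2) → (-13, 18)
step 12: apply (-2, +4) → (-15, 22)
step 13: apply (-3, +2) → (-18, 24)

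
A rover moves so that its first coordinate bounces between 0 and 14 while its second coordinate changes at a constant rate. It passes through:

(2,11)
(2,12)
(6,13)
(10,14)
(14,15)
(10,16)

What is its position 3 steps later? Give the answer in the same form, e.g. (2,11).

(2,19)

The first coordinate travels 4 per step and bounces off the walls at 0 and 14.
  step 6: 10 → 6
  step 7: 6 → 2
  step 8: 2 → 2
The second coordinate changes by +1 each step: at step 8 it is 19.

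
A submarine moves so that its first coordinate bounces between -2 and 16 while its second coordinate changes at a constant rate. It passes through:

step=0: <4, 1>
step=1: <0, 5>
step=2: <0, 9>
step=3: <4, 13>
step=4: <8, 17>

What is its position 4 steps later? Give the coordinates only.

The first coordinate reflects between -2 and 16, moving 4 per step.
  step 5: 8 → 12
  step 6: 12 → 16
  step 7: 16 → 12
  step 8: 12 → 8
The second coordinate changes by +4 each step: at step 8 it is 33.

<8, 33>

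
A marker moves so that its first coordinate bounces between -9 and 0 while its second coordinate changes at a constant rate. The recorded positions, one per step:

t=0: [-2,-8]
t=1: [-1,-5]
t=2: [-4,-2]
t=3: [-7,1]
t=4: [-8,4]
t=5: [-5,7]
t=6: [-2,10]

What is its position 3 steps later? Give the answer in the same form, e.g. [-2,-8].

The first coordinate reflects between -9 and 0, moving 3 per step.
  step 7: -2 → -1
  step 8: -1 → -4
  step 9: -4 → -7
The second coordinate changes by +3 each step: at step 9 it is 19.

[-7,19]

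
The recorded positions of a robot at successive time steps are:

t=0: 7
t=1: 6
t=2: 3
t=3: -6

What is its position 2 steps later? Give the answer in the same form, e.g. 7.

-114

Step-to-step displacements: -1, -3, -9; each is 3× the previous.
step 4: -6 − 27 → -33
step 5: -33 − 81 → -114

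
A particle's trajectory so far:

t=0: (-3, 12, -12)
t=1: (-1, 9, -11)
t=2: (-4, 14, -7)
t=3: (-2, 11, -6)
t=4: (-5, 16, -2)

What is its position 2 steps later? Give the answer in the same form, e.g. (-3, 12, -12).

The moves between consecutive positions are (+2, -3, +1), (-3, +5, +4), (+2, -3, +1), (-3, +5, +4); they repeat the 2-cycle [(+2, -3, +1), (-3, +5, +4)].
step 5: apply (+2, -3, +1) → (-3, 13, -1)
step 6: apply (-3, +5, +4) → (-6, 18, 3)

(-6, 18, 3)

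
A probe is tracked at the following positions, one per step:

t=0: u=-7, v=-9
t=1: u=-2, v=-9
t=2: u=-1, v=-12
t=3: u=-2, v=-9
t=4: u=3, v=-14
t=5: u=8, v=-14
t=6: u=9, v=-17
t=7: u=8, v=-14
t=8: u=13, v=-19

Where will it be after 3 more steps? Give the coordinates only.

u=18, v=-19

Differencing gives (+5, +0), (+1, -3), (-1, +3), (+5, -5), (+5, +0), (+1, -3), (-1, +3), (+5, -5). This is the pattern (+5, +0), (+1, -3), (-1, +3), (+5, -5) repeated.
step 9: apply (+5, +0) → u=18, v=-19
step 10: apply (+1, -3) → u=19, v=-22
step 11: apply (-1, +3) → u=18, v=-19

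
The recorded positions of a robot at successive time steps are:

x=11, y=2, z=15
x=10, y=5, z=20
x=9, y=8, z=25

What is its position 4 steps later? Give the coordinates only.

x=5, y=20, z=45

Constant displacement of (-1, +3, +5) per step.
step 3: x=9, y=8, z=25 + (-1, +3, +5) → x=8, y=11, z=30
step 4: x=8, y=11, z=30 + (-1, +3, +5) → x=7, y=14, z=35
step 5: x=7, y=14, z=35 + (-1, +3, +5) → x=6, y=17, z=40
step 6: x=6, y=17, z=40 + (-1, +3, +5) → x=5, y=20, z=45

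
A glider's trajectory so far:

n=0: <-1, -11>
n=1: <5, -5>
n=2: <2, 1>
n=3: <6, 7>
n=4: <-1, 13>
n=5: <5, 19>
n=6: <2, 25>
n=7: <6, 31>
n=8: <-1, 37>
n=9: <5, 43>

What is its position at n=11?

<6, 55>

The first coordinate repeats the cycle [-1, 5, 2, 6] with period 4; step 11 mod 4 = 3, giving 6.
The second coordinate changes by +6 each step, so at step 11 it is -11 + 11·(6) = 55.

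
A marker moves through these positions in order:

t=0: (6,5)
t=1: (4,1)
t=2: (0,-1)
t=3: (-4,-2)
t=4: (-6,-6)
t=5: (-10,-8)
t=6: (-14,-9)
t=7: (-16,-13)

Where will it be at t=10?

Differencing gives (-2,-4), (-4,-2), (-4,-1), (-2,-4), (-4,-2), (-4,-1), (-2,-4). This is the pattern (-2,-4), (-4,-2), (-4,-1) repeated.
step 8: apply (-4,-2) → (-20,-15)
step 9: apply (-4,-1) → (-24,-16)
step 10: apply (-2,-4) → (-26,-20)

(-26,-20)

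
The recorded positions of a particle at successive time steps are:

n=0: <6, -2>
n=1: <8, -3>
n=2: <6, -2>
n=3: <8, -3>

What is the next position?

The jumps are <+2, -1>, <-2, +1>, <+2, -1> — a geometric progression with ratio -1.
step 4: <8, -3> + <-2, +1> → <6, -2>

<6, -2>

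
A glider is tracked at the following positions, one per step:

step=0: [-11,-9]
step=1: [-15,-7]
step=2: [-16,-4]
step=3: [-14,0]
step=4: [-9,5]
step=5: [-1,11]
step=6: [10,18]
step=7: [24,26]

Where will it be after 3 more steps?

First differences are [-4,+2], [-1,+3], [+2,+4], [+5,+5], [+8,+6], [+11,+7], [+14,+8]; their common second difference is [+3,+1] (constant acceleration).
step 8: [24,26] + [+17,+9] → [41,35]
step 9: [41,35] + [+20,+10] → [61,45]
step 10: [61,45] + [+23,+11] → [84,56]

[84,56]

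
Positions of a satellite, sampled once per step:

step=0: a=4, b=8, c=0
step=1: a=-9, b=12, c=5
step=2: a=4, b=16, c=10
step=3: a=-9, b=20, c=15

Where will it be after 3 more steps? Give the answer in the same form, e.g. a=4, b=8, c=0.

a=4, b=32, c=30

A: cycles through 4, -9 every 2 steps. Step 6 lands at position 0 of the cycle → 4.
B: linear, +4 per step → 32 at step 6.
C: linear, +5 per step → 30 at step 6.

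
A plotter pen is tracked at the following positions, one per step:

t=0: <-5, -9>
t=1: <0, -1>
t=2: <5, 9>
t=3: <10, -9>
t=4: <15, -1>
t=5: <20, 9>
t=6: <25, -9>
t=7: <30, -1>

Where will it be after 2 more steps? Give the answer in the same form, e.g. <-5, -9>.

<40, -9>

The first coordinate changes by +5 each step, so at step 9 it is -5 + 9·(5) = 40.
The second coordinate repeats the cycle [-9, -1, 9] with period 3; step 9 mod 3 = 0, giving -9.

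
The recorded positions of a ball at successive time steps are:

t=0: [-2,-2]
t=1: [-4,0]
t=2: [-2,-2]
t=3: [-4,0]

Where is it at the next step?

[-2,-2]

The jumps are [-2,+2], [+2,-2], [-2,+2] — a geometric progression with ratio -1.
step 4: [-4,0] + [+2,-2] → [-2,-2]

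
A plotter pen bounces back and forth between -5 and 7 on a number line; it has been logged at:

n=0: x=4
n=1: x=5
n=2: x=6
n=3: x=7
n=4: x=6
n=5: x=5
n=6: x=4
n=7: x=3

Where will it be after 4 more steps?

The value travels 1 per step and bounces off the walls at -5 and 7.
  step 8: 3 → 2
  step 9: 2 → 1
  step 10: 1 → 0
  step 11: 0 → -1

x=-1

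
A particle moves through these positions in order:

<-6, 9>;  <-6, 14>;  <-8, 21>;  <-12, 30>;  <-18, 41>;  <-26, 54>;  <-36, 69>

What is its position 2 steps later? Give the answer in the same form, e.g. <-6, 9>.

<-62, 105>

Successive displacements: <+0, +5>, <-2, +7>, <-4, +9>, <-6, +11>, <-8, +13>, <-10, +15> — each changes by <-2, +2>.
step 7: <-36, 69> + <-12, +17> → <-48, 86>
step 8: <-48, 86> + <-14, +19> → <-62, 105>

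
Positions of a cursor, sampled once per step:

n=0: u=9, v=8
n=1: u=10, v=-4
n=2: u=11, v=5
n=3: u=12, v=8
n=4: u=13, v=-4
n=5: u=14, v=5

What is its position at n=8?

u=17, v=5

U: linear, +1 per step → 17 at step 8.
V: cycles through 8, -4, 5 every 3 steps. Step 8 lands at position 2 of the cycle → 5.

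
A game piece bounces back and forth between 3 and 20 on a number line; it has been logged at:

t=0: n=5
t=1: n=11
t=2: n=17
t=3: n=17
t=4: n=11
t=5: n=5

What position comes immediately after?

The value reflects between 3 and 20, moving 6 per step.
  step 6: 5 → 7

n=7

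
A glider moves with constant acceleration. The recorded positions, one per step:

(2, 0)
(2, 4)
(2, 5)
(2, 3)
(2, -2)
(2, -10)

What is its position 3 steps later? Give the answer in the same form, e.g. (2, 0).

First differences are (+0, +4), (+0, +1), (+0, -2), (+0, -5), (+0, -8); their common second difference is (+0, -3) (constant acceleration).
step 6: (2, -10) + (+0, -11) → (2, -21)
step 7: (2, -21) + (+0, -14) → (2, -35)
step 8: (2, -35) + (+0, -17) → (2, -52)

(2, -52)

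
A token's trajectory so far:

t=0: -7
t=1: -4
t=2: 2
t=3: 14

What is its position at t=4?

Step-to-step displacements: +3, +6, +12; each is 2× the previous.
step 4: 14 + 24 → 38

38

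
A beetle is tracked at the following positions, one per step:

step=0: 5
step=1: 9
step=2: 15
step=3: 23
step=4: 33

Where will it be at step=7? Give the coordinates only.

75

Successive displacements: +4, +6, +8, +10 — each changes by +2.
step 5: 33 + 12 → 45
step 6: 45 + 14 → 59
step 7: 59 + 16 → 75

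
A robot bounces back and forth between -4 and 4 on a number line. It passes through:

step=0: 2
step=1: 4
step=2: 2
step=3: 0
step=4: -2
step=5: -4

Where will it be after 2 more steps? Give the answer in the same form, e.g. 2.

0

The value reflects between -4 and 4, moving 2 per step.
  step 6: -4 → -2
  step 7: -2 → 0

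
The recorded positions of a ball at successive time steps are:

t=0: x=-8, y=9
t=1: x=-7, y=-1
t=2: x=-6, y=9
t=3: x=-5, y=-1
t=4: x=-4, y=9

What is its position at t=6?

The x coordinate changes by +1 each step, so at step 6 it is -8 + 6·(1) = -2.
The y coordinate repeats the cycle [9, -1] with period 2; step 6 mod 2 = 0, giving 9.

x=-2, y=9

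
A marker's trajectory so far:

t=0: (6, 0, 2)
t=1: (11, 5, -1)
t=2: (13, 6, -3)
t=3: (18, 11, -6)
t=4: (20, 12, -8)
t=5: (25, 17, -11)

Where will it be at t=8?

(34, 24, -18)

The moves between consecutive positions are (+5, +5, -3), (+2, +1, -2), (+5, +5, -3), (+2, +1, -2), (+5, +5, -3); they repeat the 2-cycle [(+5, +5, -3), (+2, +1, -2)].
step 6: apply (+2, +1, -2) → (27, 18, -13)
step 7: apply (+5, +5, -3) → (32, 23, -16)
step 8: apply (+2, +1, -2) → (34, 24, -18)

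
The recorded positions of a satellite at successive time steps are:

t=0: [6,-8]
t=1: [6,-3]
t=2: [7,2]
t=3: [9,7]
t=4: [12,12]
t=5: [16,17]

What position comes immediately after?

[21,22]

Successive displacements: [+0,+5], [+1,+5], [+2,+5], [+3,+5], [+4,+5] — each changes by [+1,+0].
step 6: [16,17] + [+5,+5] → [21,22]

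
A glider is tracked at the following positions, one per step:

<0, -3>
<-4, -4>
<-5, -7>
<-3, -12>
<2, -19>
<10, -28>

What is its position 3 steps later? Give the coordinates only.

<52, -67>

Successive displacements: <-4, -1>, <-1, -3>, <+2, -5>, <+5, -7>, <+8, -9> — each changes by <+3, -2>.
step 6: <10, -28> + <+11, -11> → <21, -39>
step 7: <21, -39> + <+14, -13> → <35, -52>
step 8: <35, -52> + <+17, -15> → <52, -67>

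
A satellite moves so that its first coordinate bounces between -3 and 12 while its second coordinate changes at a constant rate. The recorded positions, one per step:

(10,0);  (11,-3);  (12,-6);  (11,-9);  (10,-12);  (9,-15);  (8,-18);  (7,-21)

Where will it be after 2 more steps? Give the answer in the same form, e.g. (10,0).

The first coordinate travels 1 per step and bounces off the walls at -3 and 12.
  step 8: 7 → 6
  step 9: 6 → 5
The second coordinate changes by -3 each step: at step 9 it is -27.

(5,-27)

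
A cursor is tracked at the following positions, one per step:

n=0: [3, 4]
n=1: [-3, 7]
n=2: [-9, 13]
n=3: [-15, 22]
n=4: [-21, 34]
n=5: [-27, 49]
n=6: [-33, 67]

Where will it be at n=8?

[-45, 112]

First differences are [-6, +3], [-6, +6], [-6, +9], [-6, +12], [-6, +15], [-6, +18]; their common second difference is [+0, +3] (constant acceleration).
step 7: [-33, 67] + [-6, +21] → [-39, 88]
step 8: [-39, 88] + [-6, +24] → [-45, 112]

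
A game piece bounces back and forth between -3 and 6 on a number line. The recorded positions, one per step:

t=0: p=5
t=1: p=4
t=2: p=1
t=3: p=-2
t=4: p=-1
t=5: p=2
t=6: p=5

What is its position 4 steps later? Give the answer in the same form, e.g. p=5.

p=-1

The value travels 3 per step and bounces off the walls at -3 and 6.
  step 7: 5 → 4
  step 8: 4 → 1
  step 9: 1 → -2
  step 10: -2 → -1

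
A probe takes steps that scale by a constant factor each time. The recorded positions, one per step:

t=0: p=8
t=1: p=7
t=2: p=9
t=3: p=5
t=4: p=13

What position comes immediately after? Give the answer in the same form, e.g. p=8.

p=-3

Step-to-step displacements: -1, +2, -4, +8; each is -2× the previous.
step 5: 13 − 16 → p=-3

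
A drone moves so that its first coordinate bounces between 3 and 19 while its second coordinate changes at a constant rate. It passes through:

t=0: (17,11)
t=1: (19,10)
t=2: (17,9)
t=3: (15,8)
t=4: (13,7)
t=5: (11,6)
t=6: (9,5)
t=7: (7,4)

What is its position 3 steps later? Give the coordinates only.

(5,1)

The first coordinate reflects between 3 and 19, moving 2 per step.
  step 8: 7 → 5
  step 9: 5 → 3
  step 10: 3 → 5
The second coordinate changes by -1 each step: at step 10 it is 1.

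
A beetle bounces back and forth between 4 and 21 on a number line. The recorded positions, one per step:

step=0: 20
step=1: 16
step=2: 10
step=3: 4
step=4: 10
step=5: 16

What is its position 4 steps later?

6

The value travels 6 per step and bounces off the walls at 4 and 21.
  step 6: 16 → 20
  step 7: 20 → 14
  step 8: 14 → 8
  step 9: 8 → 6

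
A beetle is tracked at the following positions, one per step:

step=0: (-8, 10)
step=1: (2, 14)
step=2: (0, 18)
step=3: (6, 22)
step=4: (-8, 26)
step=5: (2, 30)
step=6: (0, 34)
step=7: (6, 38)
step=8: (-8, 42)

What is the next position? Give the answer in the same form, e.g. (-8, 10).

(2, 46)

First: cycles through -8, 2, 0, 6 every 4 steps. Step 9 lands at position 1 of the cycle → 2.
Second: linear, +4 per step → 46 at step 9.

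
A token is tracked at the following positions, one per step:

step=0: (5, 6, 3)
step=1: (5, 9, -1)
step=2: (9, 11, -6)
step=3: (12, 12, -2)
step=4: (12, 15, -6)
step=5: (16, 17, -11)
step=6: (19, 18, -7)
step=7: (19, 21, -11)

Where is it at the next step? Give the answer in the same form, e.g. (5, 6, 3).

(23, 23, -16)

The moves between consecutive positions are (+0, +3, -4), (+4, +2, -5), (+3, +1, +4), (+0, +3, -4), (+4, +2, -5), (+3, +1, +4), (+0, +3, -4); they repeat the 3-cycle [(+0, +3, -4), (+4, +2, -5), (+3, +1, +4)].
step 8: apply (+4, +2, -5) → (23, 23, -16)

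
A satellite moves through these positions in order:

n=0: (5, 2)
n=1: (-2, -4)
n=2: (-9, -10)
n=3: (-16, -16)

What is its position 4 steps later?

(-44, -40)

Constant displacement of (-7, -6) per step.
step 4: (-16, -16) + (-7, -6) → (-23, -22)
step 5: (-23, -22) + (-7, -6) → (-30, -28)
step 6: (-30, -28) + (-7, -6) → (-37, -34)
step 7: (-37, -34) + (-7, -6) → (-44, -40)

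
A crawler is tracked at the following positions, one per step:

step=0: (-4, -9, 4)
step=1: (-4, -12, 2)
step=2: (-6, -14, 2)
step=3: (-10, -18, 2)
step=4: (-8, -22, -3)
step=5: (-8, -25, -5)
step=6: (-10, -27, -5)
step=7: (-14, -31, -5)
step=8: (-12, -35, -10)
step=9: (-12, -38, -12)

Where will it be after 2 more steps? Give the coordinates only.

(-18, -44, -12)

Differencing gives (+0, -3, -2), (-2, -2, +0), (-4, -4, +0), (+2, -4, -5), (+0, -3, -2), (-2, -2, +0), (-4, -4, +0), (+2, -4, -5), (+0, -3, -2). This is the pattern (+0, -3, -2), (-2, -2, +0), (-4, -4, +0), (+2, -4, -5) repeated.
step 10: apply (-2, -2, +0) → (-14, -40, -12)
step 11: apply (-4, -4, +0) → (-18, -44, -12)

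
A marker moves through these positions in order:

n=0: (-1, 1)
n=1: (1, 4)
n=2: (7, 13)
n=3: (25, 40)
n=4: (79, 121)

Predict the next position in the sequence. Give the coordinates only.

Consecutive displacements (+2, +3), (+6, +9), (+18, +27), (+54, +81) scale by a factor of 3 each step.
step 5: (79, 121) + (+162, +243) → (241, 364)

(241, 364)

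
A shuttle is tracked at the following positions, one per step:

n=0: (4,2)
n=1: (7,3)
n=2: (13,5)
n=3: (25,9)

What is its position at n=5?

(97,33)

Consecutive displacements (+3,+1), (+6,+2), (+12,+4) scale by a factor of 2 each step.
step 4: (25,9) + (+24,+8) → (49,17)
step 5: (49,17) + (+48,+16) → (97,33)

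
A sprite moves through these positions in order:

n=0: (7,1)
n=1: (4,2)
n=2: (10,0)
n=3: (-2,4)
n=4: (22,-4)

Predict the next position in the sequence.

(-26,12)

Consecutive displacements (-3,+1), (+6,-2), (-12,+4), (+24,-8) scale by a factor of -2 each step.
step 5: (22,-4) + (-48,+16) → (-26,12)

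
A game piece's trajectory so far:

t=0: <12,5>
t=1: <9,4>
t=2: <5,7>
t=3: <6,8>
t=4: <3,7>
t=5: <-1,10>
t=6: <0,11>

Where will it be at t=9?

Differencing gives <-3,-1>, <-4,+3>, <+1,+1>, <-3,-1>, <-4,+3>, <+1,+1>. This is the pattern <-3,-1>, <-4,+3>, <+1,+1> repeated.
step 7: apply <-3,-1> → <-3,10>
step 8: apply <-4,+3> → <-7,13>
step 9: apply <+1,+1> → <-6,14>

<-6,14>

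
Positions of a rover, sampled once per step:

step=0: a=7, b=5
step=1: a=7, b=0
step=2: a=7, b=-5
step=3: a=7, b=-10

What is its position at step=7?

a=7, b=-30

Constant displacement of (+0, -5) per step.
step 4: a=7, b=-10 + (+0, -5) → a=7, b=-15
step 5: a=7, b=-15 + (+0, -5) → a=7, b=-20
step 6: a=7, b=-20 + (+0, -5) → a=7, b=-25
step 7: a=7, b=-25 + (+0, -5) → a=7, b=-30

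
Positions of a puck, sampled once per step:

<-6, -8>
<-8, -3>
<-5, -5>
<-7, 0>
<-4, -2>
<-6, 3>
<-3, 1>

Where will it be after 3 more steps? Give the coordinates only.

<-4, 9>

Step-to-step displacements: <-2, +5>, <+3, -2>, <-2, +5>, <+3, -2>, <-2, +5>, <+3, -2> — a repeating cycle of length 2.
step 7: apply <-2, +5> → <-5, 6>
step 8: apply <+3, -2> → <-2, 4>
step 9: apply <-2, +5> → <-4, 9>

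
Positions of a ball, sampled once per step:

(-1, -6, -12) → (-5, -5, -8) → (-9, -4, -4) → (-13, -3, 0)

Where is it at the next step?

Constant displacement of (-4, +1, +4) per step.
step 4: (-13, -3, 0) + (-4, +1, +4) → (-17, -2, 4)

(-17, -2, 4)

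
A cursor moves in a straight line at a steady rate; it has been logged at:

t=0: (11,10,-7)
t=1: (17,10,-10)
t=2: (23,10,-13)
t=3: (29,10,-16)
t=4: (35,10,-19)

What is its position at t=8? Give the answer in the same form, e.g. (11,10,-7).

The position changes by (+6,+0,-3) every step.
step 5: (35,10,-19) + (+6,+0,-3) → (41,10,-22)
step 6: (41,10,-22) + (+6,+0,-3) → (47,10,-25)
step 7: (47,10,-25) + (+6,+0,-3) → (53,10,-28)
step 8: (53,10,-28) + (+6,+0,-3) → (59,10,-31)

(59,10,-31)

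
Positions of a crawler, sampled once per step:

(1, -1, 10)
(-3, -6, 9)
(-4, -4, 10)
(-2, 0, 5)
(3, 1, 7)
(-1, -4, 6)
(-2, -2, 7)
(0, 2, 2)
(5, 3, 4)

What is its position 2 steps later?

(0, 0, 4)

Step-to-step displacements: (-4, -5, -1), (-1, +2, +1), (+2, +4, -5), (+5, +1, +2), (-4, -5, -1), (-1, +2, +1), (+2, +4, -5), (+5, +1, +2) — a repeating cycle of length 4.
step 9: apply (-4, -5, -1) → (1, -2, 3)
step 10: apply (-1, +2, +1) → (0, 0, 4)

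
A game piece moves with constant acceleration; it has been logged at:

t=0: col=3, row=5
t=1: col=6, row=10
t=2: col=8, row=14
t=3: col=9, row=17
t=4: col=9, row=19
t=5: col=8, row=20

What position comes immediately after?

First differences are (+3, +5), (+2, +4), (+1, +3), (+0, +2), (-1, +1); their common second difference is (-1, -1) (constant acceleration).
step 6: col=8, row=20 + (-2, +0) → col=6, row=20

col=6, row=20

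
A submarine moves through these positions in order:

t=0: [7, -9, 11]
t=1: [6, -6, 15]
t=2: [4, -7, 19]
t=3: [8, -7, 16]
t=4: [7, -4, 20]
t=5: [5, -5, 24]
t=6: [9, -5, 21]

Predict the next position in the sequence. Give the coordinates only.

[8, -2, 25]

Differencing gives [-1, +3, +4], [-2, -1, +4], [+4, +0, -3], [-1, +3, +4], [-2, -1, +4], [+4, +0, -3]. This is the pattern [-1, +3, +4], [-2, -1, +4], [+4, +0, -3] repeated.
step 7: apply [-1, +3, +4] → [8, -2, 25]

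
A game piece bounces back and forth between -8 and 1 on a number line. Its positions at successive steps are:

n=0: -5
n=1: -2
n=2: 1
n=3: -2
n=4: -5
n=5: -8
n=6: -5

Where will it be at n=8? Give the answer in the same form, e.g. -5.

The value reflects between -8 and 1, moving 3 per step.
  step 7: -5 → -2
  step 8: -2 → 1

1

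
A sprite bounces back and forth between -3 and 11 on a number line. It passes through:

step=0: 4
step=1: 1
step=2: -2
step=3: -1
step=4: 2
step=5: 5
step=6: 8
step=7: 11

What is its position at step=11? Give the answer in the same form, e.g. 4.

The value travels 3 per step and bounces off the walls at -3 and 11.
  step 8: 11 → 8
  step 9: 8 → 5
  step 10: 5 → 2
  step 11: 2 → -1

-1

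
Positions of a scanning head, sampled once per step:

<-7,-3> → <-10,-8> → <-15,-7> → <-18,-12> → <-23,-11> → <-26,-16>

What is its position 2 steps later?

The moves between consecutive positions are <-3,-5>, <-5,+1>, <-3,-5>, <-5,+1>, <-3,-5>; they repeat the 2-cycle [<-3,-5>, <-5,+1>].
step 6: apply <-5,+1> → <-31,-15>
step 7: apply <-3,-5> → <-34,-20>

<-34,-20>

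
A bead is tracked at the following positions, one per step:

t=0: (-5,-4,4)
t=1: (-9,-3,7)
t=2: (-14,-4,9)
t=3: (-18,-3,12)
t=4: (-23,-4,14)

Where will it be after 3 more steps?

(-36,-3,22)

Differencing gives (-4,+1,+3), (-5,-1,+2), (-4,+1,+3), (-5,-1,+2). This is the pattern (-4,+1,+3), (-5,-1,+2) repeated.
step 5: apply (-4,+1,+3) → (-27,-3,17)
step 6: apply (-5,-1,+2) → (-32,-4,19)
step 7: apply (-4,+1,+3) → (-36,-3,22)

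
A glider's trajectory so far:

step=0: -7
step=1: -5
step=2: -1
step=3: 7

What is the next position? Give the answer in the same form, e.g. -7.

23

Consecutive displacements +2, +4, +8 scale by a factor of 2 each step.
step 4: 7 + 16 → 23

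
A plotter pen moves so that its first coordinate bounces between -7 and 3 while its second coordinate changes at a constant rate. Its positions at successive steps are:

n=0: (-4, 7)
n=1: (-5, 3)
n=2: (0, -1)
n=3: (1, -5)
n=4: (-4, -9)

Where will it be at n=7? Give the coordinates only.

The first coordinate travels 5 per step and bounces off the walls at -7 and 3.
  step 5: -4 → -5
  step 6: -5 → 0
  step 7: 0 → 1
The second coordinate changes by -4 each step: at step 7 it is -21.

(1, -21)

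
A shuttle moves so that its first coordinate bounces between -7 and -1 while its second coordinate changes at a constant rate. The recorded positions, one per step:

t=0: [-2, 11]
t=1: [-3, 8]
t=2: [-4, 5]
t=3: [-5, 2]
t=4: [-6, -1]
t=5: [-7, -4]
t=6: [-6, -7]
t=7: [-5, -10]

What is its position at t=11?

The first coordinate reflects between -7 and -1, moving 1 per step.
  step 8: -5 → -4
  step 9: -4 → -3
  step 10: -3 → -2
  step 11: -2 → -1
The second coordinate changes by -3 each step: at step 11 it is -22.

[-1, -22]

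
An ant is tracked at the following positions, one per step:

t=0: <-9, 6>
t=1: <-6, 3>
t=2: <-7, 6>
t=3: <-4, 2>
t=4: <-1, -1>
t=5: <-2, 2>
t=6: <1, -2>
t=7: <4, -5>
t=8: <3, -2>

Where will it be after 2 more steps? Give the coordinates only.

Differencing gives <+3, -3>, <-1, +3>, <+3, -4>, <+3, -3>, <-1, +3>, <+3, -4>, <+3, -3>, <-1, +3>. This is the pattern <+3, -3>, <-1, +3>, <+3, -4> repeated.
step 9: apply <+3, -4> → <6, -6>
step 10: apply <+3, -3> → <9, -9>

<9, -9>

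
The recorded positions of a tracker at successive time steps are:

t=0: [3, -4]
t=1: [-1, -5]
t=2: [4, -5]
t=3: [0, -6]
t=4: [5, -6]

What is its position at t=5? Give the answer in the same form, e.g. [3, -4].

Step-to-step displacements: [-4, -1], [+5, +0], [-4, -1], [+5, +0] — a repeating cycle of length 2.
step 5: apply [-4, -1] → [1, -7]

[1, -7]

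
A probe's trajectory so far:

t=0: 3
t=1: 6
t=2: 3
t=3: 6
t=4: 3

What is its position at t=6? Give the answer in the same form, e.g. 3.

3

Step-to-step displacements: +3, -3, +3, -3; each is -1× the previous.
step 5: 3 + 3 → 6
step 6: 6 − 3 → 3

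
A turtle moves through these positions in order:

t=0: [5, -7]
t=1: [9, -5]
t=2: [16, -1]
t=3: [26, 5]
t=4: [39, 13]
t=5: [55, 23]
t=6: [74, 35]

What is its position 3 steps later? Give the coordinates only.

[149, 83]

Taking differences between consecutive positions: [+4, +2], [+7, +4], [+10, +6], [+13, +8], [+16, +10], [+19, +12]. These grow by [+3, +2] each step.
step 7: [74, 35] + [+22, +14] → [96, 49]
step 8: [96, 49] + [+25, +16] → [121, 65]
step 9: [121, 65] + [+28, +18] → [149, 83]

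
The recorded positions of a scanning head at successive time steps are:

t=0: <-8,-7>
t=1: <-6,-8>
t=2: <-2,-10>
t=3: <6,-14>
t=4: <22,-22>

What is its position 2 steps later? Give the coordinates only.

The jumps are <+2,-1>, <+4,-2>, <+8,-4>, <+16,-8> — a geometric progression with ratio 2.
step 5: <22,-22> + <+32,-16> → <54,-38>
step 6: <54,-38> + <+64,-32> → <118,-70>

<118,-70>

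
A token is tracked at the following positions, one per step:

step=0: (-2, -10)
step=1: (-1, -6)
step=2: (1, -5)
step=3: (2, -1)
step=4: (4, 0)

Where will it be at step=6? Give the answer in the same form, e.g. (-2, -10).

Step-to-step displacements: (+1, +4), (+2, +1), (+1, +4), (+2, +1) — a repeating cycle of length 2.
step 5: apply (+1, +4) → (5, 4)
step 6: apply (+2, +1) → (7, 5)

(7, 5)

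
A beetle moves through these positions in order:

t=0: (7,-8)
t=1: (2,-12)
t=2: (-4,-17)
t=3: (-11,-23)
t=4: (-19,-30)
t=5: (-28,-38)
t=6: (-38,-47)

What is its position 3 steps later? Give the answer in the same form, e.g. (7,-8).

(-74,-80)

First differences are (-5,-4), (-6,-5), (-7,-6), (-8,-7), (-9,-8), (-10,-9); their common second difference is (-1,-1) (constant acceleration).
step 7: (-38,-47) + (-11,-10) → (-49,-57)
step 8: (-49,-57) + (-12,-11) → (-61,-68)
step 9: (-61,-68) + (-13,-12) → (-74,-80)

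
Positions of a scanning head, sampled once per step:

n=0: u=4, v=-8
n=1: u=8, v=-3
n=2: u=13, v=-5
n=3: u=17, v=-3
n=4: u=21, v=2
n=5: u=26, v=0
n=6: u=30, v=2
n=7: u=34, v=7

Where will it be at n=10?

u=47, v=12

Differencing gives (+4, +5), (+5, -2), (+4, +2), (+4, +5), (+5, -2), (+4, +2), (+4, +5). This is the pattern (+4, +5), (+5, -2), (+4, +2) repeated.
step 8: apply (+5, -2) → u=39, v=5
step 9: apply (+4, +2) → u=43, v=7
step 10: apply (+4, +5) → u=47, v=12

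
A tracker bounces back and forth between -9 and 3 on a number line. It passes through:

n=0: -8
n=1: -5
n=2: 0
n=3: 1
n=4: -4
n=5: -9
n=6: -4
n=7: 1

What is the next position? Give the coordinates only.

0

The value travels 5 per step and bounces off the walls at -9 and 3.
  step 8: 1 → 0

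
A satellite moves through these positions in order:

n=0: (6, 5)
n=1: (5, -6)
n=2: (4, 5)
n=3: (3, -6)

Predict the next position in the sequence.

(2, 5)

The first coordinate changes by -1 each step, so at step 4 it is 6 + 4·(-1) = 2.
The second coordinate repeats the cycle [5, -6] with period 2; step 4 mod 2 = 0, giving 5.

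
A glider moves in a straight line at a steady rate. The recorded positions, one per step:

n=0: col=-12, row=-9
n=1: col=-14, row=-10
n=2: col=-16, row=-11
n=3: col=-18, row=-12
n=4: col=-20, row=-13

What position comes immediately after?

col=-22, row=-14

Constant displacement of (-2, -1) per step.
step 5: col=-20, row=-13 + (-2, -1) → col=-22, row=-14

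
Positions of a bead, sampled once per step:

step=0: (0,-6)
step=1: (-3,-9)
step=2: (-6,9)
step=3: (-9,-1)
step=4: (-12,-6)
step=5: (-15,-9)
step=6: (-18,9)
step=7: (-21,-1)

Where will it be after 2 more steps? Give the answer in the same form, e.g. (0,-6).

(-27,-9)

The first coordinate changes by -3 each step, so at step 9 it is 0 + 9·(-3) = -27.
The second coordinate repeats the cycle [-6, -9, 9, -1] with period 4; step 9 mod 4 = 1, giving -9.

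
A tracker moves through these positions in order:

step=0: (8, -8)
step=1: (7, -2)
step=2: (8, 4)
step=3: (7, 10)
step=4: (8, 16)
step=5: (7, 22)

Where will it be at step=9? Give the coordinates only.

(7, 46)

First: cycles through 8, 7 every 2 steps. Step 9 lands at position 1 of the cycle → 7.
Second: linear, +6 per step → 46 at step 9.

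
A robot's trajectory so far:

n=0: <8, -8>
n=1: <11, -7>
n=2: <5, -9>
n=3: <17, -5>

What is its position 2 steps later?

The jumps are <+3, +1>, <-6, -2>, <+12, +4> — a geometric progression with ratio -2.
step 4: <17, -5> + <-24, -8> → <-7, -13>
step 5: <-7, -13> + <+48, +16> → <41, 3>

<41, 3>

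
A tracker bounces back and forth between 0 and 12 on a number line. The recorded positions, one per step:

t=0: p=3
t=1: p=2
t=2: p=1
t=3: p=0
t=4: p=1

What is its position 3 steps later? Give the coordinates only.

p=4

The value travels 1 per step and bounces off the walls at 0 and 12.
  step 5: 1 → 2
  step 6: 2 → 3
  step 7: 3 → 4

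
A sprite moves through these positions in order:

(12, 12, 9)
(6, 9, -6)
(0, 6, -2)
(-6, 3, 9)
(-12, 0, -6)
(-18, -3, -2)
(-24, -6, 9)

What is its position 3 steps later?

The first coordinate changes by -6 each step, so at step 9 it is 12 + 9·(-6) = -42.
The second coordinate changes by -3 each step, so at step 9 it is 12 + 9·(-3) = -15.
The third coordinate repeats the cycle [9, -6, -2] with period 3; step 9 mod 3 = 0, giving 9.

(-42, -15, 9)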